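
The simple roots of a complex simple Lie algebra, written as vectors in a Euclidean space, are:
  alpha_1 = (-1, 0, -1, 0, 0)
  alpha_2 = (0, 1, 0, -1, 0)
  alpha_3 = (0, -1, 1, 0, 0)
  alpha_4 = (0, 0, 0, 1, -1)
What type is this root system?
Compute the Cartan integers a_ij = 2(alpha_i, alpha_j)/(alpha_j, alpha_j); the resulting 4x4 Cartan matrix is
[[2, 0, -1, 0], [0, 2, -1, -1], [-1, -1, 2, 0], [0, -1, 0, 2]].
All simple roots have the same length, so the diagram is simply laced. The associated Dynkin diagram is a chain of 4 nodes with single edges (A_4), so the type is A_4 (the algebra sl(5)).

A_4 (sl(5))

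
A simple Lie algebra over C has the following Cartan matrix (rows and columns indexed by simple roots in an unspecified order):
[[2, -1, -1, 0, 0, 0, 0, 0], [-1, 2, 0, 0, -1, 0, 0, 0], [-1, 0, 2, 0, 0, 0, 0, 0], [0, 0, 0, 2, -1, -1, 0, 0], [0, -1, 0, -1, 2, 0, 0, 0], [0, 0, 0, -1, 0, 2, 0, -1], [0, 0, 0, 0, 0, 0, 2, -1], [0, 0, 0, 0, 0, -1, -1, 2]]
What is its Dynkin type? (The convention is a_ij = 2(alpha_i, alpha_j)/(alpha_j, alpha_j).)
The matrix has rank 8 with 2's on the diagonal. Reading the off-diagonal entries as Dynkin edges (a single edge where a_ij = a_ji = -1; a double or triple edge where a_ij * a_ji = 2 or 3), the diagram is a chain of 8 nodes with single edges (A_8). One simple-root ordering that puts it in standard form is (alpha_3, alpha_1, alpha_2, alpha_5, alpha_4, alpha_6, alpha_8, alpha_7). So the algebra is type A_8, i.e. sl(9).

A_8 (sl(9))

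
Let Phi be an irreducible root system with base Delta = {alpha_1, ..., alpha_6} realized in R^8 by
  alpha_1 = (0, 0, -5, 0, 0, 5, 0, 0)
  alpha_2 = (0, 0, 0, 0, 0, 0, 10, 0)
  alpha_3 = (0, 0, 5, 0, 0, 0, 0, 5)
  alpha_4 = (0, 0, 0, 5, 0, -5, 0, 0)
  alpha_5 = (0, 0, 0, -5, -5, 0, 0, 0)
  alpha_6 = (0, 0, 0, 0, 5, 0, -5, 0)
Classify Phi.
C_6

Compute the Cartan integers a_ij = 2(alpha_i, alpha_j)/(alpha_j, alpha_j); the resulting 6x6 Cartan matrix is
[[2, 0, -1, -1, 0, 0], [0, 2, 0, 0, 0, -2], [-1, 0, 2, 0, 0, 0], [-1, 0, 0, 2, -1, 0], [0, 0, 0, -1, 2, -1], [0, -1, 0, 0, -1, 2]].
The roots have two lengths (squared-length ratio 2:1); the short ones are alpha_{1,3,4,5,6}. The associated Dynkin diagram is a chain of 6 nodes with a double edge at one end; the terminal node there is the unique long simple root (C_6), so the type is C_6 (the algebra sp(12)).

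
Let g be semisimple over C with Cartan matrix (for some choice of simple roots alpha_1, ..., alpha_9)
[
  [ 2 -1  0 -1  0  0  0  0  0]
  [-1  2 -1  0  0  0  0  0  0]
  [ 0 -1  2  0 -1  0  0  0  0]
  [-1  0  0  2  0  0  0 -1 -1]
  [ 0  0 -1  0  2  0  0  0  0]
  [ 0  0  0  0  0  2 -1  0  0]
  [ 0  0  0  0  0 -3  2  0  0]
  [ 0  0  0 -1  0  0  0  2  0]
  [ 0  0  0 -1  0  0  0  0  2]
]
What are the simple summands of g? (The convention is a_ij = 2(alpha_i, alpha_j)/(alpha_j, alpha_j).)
The diagram associated to this matrix has two connected components: the simple roots {alpha_1, alpha_2, alpha_3, alpha_4, alpha_5, alpha_8, alpha_9} form a chain of 5 nodes with a fork of two nodes at one end (D_7), and {alpha_6, alpha_7} form two nodes joined by a triple edge (G_2). A semisimple Lie algebra decomposes uniquely as the direct sum of simple ideals, one per connected component of its Dynkin diagram, so g ≅ D_7 ⊕ G_2 (dimension 91 + 14 = 105).

type D_7 + type G_2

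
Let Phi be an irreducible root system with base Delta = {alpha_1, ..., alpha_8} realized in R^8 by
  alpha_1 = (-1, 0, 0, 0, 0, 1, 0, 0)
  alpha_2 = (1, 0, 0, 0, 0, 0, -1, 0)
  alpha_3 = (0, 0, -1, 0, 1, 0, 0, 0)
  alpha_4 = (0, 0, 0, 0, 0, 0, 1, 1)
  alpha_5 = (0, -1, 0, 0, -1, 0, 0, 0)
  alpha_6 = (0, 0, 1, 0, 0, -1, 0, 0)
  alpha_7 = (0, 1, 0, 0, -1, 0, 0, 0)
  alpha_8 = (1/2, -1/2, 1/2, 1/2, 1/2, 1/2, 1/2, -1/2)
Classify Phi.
Compute the Cartan integers a_ij = 2(alpha_i, alpha_j)/(alpha_j, alpha_j); the resulting 8x8 Cartan matrix is
[[2, -1, 0, 0, 0, -1, 0, 0], [-1, 2, 0, -1, 0, 0, 0, 0], [0, 0, 2, 0, -1, -1, -1, 0], [0, -1, 0, 2, 0, 0, 0, 0], [0, 0, -1, 0, 2, 0, 0, 0], [-1, 0, -1, 0, 0, 2, 0, 0], [0, 0, -1, 0, 0, 0, 2, -1], [0, 0, 0, 0, 0, 0, -1, 2]].
All simple roots have the same length, so the diagram is simply laced. The associated Dynkin diagram is a chain of 7 nodes with one extra node attached to the third node from one end (E_8), so the type is E_8.

E8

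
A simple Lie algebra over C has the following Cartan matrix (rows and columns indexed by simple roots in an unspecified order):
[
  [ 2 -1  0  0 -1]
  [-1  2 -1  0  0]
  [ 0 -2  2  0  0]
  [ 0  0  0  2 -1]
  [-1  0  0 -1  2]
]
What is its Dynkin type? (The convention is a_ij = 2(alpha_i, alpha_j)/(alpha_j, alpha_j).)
C5

The matrix has rank 5 with 2's on the diagonal. Reading the off-diagonal entries as Dynkin edges (a single edge where a_ij = a_ji = -1; a double or triple edge where a_ij * a_ji = 2 or 3), the diagram is a chain of 5 nodes with a double edge at one end; the terminal node there is the unique long simple root (C_5). One simple-root ordering that puts it in standard form is (alpha_4, alpha_5, alpha_1, alpha_2, alpha_3). So the algebra is type C_5, i.e. sp(10).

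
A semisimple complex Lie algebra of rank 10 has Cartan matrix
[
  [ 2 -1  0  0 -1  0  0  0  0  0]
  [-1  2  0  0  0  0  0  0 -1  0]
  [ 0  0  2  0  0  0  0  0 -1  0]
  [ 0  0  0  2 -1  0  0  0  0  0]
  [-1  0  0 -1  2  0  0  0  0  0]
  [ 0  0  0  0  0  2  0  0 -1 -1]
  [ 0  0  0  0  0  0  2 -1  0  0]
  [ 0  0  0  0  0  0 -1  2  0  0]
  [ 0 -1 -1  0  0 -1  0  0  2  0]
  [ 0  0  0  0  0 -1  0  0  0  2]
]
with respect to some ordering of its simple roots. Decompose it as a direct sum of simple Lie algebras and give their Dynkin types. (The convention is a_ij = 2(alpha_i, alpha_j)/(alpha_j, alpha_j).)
A_2 + E_8

The diagram associated to this matrix has two connected components: the simple roots {alpha_7, alpha_8} form a chain of 2 nodes with single edges (A_2), and {alpha_1, alpha_2, alpha_3, alpha_4, alpha_5, alpha_6, alpha_9, alpha_10} form a chain of 7 nodes with one extra node attached to the third node from one end (E_8). A semisimple Lie algebra decomposes uniquely as the direct sum of simple ideals, one per connected component of its Dynkin diagram, so g ≅ A_2 ⊕ E_8 (dimension 8 + 248 = 256).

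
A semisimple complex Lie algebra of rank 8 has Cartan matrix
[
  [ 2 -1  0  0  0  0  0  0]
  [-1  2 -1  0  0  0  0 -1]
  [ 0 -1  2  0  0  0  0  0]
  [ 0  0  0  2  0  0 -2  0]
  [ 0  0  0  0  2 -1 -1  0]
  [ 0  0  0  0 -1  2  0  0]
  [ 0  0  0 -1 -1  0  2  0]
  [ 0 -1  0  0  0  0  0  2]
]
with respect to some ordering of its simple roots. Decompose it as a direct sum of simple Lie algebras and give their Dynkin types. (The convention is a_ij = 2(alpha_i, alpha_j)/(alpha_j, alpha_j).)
The diagram associated to this matrix has two connected components: the simple roots {alpha_4, alpha_5, alpha_6, alpha_7} form a chain of 4 nodes with a double edge at one end; the terminal node there is the unique long simple root (C_4), and {alpha_1, alpha_2, alpha_3, alpha_8} form a chain of 2 nodes with a fork of two nodes at one end (D_4). A semisimple Lie algebra decomposes uniquely as the direct sum of simple ideals, one per connected component of its Dynkin diagram, so g ≅ C_4 ⊕ D_4 (dimension 36 + 28 = 64).

C_4 + D_4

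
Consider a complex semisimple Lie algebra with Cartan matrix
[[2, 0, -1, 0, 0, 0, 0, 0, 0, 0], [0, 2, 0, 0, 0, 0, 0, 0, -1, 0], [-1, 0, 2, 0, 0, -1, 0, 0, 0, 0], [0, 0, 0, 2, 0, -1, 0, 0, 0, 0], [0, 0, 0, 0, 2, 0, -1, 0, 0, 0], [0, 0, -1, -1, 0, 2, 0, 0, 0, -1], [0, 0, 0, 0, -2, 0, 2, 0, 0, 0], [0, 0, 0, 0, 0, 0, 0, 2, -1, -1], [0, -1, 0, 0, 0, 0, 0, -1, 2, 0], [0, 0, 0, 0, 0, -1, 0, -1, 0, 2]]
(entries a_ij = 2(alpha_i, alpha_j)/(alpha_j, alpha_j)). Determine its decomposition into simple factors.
type B_2 + type E_8

The diagram associated to this matrix has two connected components: the simple roots {alpha_5, alpha_7} form a chain of 2 nodes with a double edge at one end; the terminal node there is the unique short simple root (B_2), and {alpha_1, alpha_2, alpha_3, alpha_4, alpha_6, alpha_8, alpha_9, alpha_10} form a chain of 7 nodes with one extra node attached to the third node from one end (E_8). A semisimple Lie algebra decomposes uniquely as the direct sum of simple ideals, one per connected component of its Dynkin diagram, so g ≅ B_2 ⊕ E_8 (dimension 10 + 248 = 258).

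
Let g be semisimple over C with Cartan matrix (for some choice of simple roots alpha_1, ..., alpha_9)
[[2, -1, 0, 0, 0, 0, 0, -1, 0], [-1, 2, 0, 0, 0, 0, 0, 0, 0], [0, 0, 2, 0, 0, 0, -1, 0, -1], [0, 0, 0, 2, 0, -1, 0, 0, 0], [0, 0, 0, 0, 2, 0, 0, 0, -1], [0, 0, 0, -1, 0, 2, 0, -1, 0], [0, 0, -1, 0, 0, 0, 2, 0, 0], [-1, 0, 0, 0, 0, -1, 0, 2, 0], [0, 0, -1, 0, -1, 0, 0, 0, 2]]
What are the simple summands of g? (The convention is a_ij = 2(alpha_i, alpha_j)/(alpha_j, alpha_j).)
A4 ⊕ A5

The diagram associated to this matrix has two connected components: the simple roots {alpha_3, alpha_5, alpha_7, alpha_9} form a chain of 4 nodes with single edges (A_4), and {alpha_1, alpha_2, alpha_4, alpha_6, alpha_8} form a chain of 5 nodes with single edges (A_5). A semisimple Lie algebra decomposes uniquely as the direct sum of simple ideals, one per connected component of its Dynkin diagram, so g ≅ A_4 ⊕ A_5 (dimension 24 + 35 = 59).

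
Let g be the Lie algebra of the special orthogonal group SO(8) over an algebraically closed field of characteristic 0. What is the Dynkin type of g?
D_4 (so(8))

This is so(8) with 8 even, which has dimension 8(8-1)/2 = 28 and rank 8/2 = 4. In the classification of classical Lie algebras, the orthogonal algebra so(2n) in an even number of variables has type D_n; here n = 4, so the Dynkin diagram is a chain of 2 nodes with a fork of two nodes at one end (D_4). Hence the type is D_4.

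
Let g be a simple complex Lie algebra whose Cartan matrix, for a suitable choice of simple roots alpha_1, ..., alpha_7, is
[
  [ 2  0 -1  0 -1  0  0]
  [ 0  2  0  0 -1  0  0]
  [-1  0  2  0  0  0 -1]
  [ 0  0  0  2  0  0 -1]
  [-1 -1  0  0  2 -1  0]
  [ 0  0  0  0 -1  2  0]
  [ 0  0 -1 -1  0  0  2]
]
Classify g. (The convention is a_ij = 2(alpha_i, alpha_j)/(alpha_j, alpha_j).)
D_7 (so(14))

The matrix has rank 7 with 2's on the diagonal. Reading the off-diagonal entries as Dynkin edges (a single edge where a_ij = a_ji = -1; a double or triple edge where a_ij * a_ji = 2 or 3), the diagram is a chain of 5 nodes with a fork of two nodes at one end (D_7). One simple-root ordering that puts it in standard form is (alpha_4, alpha_7, alpha_3, alpha_1, alpha_5, alpha_6, alpha_2). So the algebra is type D_7, i.e. so(14).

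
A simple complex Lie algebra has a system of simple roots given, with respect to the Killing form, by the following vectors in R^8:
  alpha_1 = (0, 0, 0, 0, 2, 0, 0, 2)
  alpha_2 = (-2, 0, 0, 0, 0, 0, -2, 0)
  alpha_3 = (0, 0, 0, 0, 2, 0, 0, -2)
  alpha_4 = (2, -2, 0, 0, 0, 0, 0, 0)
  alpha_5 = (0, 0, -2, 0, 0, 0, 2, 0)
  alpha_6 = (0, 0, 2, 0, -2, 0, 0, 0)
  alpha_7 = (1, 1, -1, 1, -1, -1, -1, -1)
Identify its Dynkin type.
Compute the Cartan integers a_ij = 2(alpha_i, alpha_j)/(alpha_j, alpha_j); the resulting 7x7 Cartan matrix is
[[2, 0, 0, 0, 0, -1, -1], [0, 2, 0, -1, -1, 0, 0], [0, 0, 2, 0, 0, -1, 0], [0, -1, 0, 2, 0, 0, 0], [0, -1, 0, 0, 2, -1, 0], [-1, 0, -1, 0, -1, 2, 0], [-1, 0, 0, 0, 0, 0, 2]].
All simple roots have the same length, so the diagram is simply laced. The associated Dynkin diagram is a chain of 6 nodes with one extra node attached to the third node from one end (E_7), so the type is E_7.

type E_7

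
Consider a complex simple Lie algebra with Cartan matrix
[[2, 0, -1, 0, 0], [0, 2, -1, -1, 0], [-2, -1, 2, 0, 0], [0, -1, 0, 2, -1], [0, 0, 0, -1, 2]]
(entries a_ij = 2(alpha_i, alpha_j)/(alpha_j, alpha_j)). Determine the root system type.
The matrix has rank 5 with 2's on the diagonal. Reading the off-diagonal entries as Dynkin edges (a single edge where a_ij = a_ji = -1; a double or triple edge where a_ij * a_ji = 2 or 3), the diagram is a chain of 5 nodes with a double edge at one end; the terminal node there is the unique short simple root (B_5). One simple-root ordering that puts it in standard form is (alpha_5, alpha_4, alpha_2, alpha_3, alpha_1). So the algebra is type B_5, i.e. so(11).

B_5 (so(11))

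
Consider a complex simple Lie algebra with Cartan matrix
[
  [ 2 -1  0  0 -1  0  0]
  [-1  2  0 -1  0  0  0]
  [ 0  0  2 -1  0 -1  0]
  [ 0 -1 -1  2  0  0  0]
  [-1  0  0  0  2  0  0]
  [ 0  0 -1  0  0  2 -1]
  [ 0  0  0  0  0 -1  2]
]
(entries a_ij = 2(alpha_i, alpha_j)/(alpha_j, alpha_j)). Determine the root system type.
A_7

The matrix has rank 7 with 2's on the diagonal. Reading the off-diagonal entries as Dynkin edges (a single edge where a_ij = a_ji = -1; a double or triple edge where a_ij * a_ji = 2 or 3), the diagram is a chain of 7 nodes with single edges (A_7). One simple-root ordering that puts it in standard form is (alpha_5, alpha_1, alpha_2, alpha_4, alpha_3, alpha_6, alpha_7). So the algebra is type A_7, i.e. sl(8).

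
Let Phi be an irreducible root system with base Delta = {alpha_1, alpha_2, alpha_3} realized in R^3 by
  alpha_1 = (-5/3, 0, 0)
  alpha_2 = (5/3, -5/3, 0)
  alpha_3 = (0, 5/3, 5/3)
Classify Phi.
Compute the Cartan integers a_ij = 2(alpha_i, alpha_j)/(alpha_j, alpha_j); the resulting 3x3 Cartan matrix is
[[2, -1, 0], [-2, 2, -1], [0, -1, 2]].
The roots have two lengths (squared-length ratio 2:1); the short ones are alpha_{1}. The associated Dynkin diagram is a chain of 3 nodes with a double edge at one end; the terminal node there is the unique short simple root (B_3), so the type is B_3 (the algebra so(7)).

B3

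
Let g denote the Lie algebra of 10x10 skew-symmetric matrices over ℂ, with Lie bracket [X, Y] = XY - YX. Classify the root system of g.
D_5

This is so(10) with 10 even, which has dimension 10(10-1)/2 = 45 and rank 10/2 = 5. In the classification of classical Lie algebras, the orthogonal algebra so(2n) in an even number of variables has type D_n; here n = 5, so the Dynkin diagram is a chain of 3 nodes with a fork of two nodes at one end (D_5). Hence the type is D_5.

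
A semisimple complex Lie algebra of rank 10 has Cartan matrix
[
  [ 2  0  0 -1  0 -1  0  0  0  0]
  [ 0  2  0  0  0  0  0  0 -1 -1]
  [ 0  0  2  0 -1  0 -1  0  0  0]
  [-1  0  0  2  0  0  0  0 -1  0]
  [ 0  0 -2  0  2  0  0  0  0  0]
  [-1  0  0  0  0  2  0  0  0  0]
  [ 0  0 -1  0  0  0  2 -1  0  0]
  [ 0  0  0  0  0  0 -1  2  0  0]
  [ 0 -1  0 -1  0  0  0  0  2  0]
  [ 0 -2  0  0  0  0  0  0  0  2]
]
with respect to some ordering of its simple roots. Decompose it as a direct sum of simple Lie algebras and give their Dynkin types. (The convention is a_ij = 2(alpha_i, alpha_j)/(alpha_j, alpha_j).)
The diagram associated to this matrix has two connected components: the simple roots {alpha_3, alpha_5, alpha_7, alpha_8} form a chain of 4 nodes with a double edge at one end; the terminal node there is the unique long simple root (C_4), and {alpha_1, alpha_2, alpha_4, alpha_6, alpha_9, alpha_10} form a chain of 6 nodes with a double edge at one end; the terminal node there is the unique long simple root (C_6). A semisimple Lie algebra decomposes uniquely as the direct sum of simple ideals, one per connected component of its Dynkin diagram, so g ≅ C_4 ⊕ C_6 (dimension 36 + 78 = 114).

C_4 (sp(8)) ⊕ C_6 (sp(12))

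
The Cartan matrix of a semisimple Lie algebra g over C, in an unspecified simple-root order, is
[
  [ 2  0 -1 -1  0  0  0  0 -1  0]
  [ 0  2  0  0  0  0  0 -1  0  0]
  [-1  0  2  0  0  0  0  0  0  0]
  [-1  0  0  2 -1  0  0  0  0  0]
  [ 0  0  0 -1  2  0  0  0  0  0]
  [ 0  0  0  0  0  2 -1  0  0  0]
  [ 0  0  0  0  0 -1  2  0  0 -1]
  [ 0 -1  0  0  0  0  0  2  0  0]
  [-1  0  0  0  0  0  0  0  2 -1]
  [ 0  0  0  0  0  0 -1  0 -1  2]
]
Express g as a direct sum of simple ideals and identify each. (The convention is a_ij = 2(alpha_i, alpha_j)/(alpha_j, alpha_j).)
A_2 (sl(3)) + E_8

The diagram associated to this matrix has two connected components: the simple roots {alpha_2, alpha_8} form a chain of 2 nodes with single edges (A_2), and {alpha_1, alpha_3, alpha_4, alpha_5, alpha_6, alpha_7, alpha_9, alpha_10} form a chain of 7 nodes with one extra node attached to the third node from one end (E_8). A semisimple Lie algebra decomposes uniquely as the direct sum of simple ideals, one per connected component of its Dynkin diagram, so g ≅ A_2 ⊕ E_8 (dimension 8 + 248 = 256).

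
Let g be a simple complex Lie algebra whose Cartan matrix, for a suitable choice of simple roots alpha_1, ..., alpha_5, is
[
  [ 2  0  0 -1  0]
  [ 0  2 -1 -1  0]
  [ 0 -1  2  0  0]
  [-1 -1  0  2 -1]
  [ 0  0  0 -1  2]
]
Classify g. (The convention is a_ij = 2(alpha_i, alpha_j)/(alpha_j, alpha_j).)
type D_5

The matrix has rank 5 with 2's on the diagonal. Reading the off-diagonal entries as Dynkin edges (a single edge where a_ij = a_ji = -1; a double or triple edge where a_ij * a_ji = 2 or 3), the diagram is a chain of 3 nodes with a fork of two nodes at one end (D_5). One simple-root ordering that puts it in standard form is (alpha_3, alpha_2, alpha_4, alpha_5, alpha_1). So the algebra is type D_5, i.e. so(10).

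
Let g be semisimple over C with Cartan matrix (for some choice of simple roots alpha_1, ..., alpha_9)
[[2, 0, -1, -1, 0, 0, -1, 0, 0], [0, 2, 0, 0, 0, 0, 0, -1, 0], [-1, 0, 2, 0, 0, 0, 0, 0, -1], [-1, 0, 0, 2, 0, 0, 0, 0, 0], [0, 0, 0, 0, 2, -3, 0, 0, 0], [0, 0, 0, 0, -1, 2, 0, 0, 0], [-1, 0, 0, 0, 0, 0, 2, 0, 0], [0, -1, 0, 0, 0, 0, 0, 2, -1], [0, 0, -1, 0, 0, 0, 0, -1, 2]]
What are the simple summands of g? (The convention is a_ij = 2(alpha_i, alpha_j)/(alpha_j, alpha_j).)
The diagram associated to this matrix has two connected components: the simple roots {alpha_1, alpha_2, alpha_3, alpha_4, alpha_7, alpha_8, alpha_9} form a chain of 5 nodes with a fork of two nodes at one end (D_7), and {alpha_5, alpha_6} form two nodes joined by a triple edge (G_2). A semisimple Lie algebra decomposes uniquely as the direct sum of simple ideals, one per connected component of its Dynkin diagram, so g ≅ D_7 ⊕ G_2 (dimension 91 + 14 = 105).

D_7 (so(14)) + G_2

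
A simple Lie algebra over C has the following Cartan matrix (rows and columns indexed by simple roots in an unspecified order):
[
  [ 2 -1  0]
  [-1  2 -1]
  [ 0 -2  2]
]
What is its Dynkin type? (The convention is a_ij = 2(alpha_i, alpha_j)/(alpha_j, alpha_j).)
C_3 (sp(6))

The matrix has rank 3 with 2's on the diagonal. Reading the off-diagonal entries as Dynkin edges (a single edge where a_ij = a_ji = -1; a double or triple edge where a_ij * a_ji = 2 or 3), the diagram is a chain of 3 nodes with a double edge at one end; the terminal node there is the unique long simple root (C_3). One simple-root ordering that puts it in standard form is (alpha_1, alpha_2, alpha_3). So the algebra is type C_3, i.e. sp(6).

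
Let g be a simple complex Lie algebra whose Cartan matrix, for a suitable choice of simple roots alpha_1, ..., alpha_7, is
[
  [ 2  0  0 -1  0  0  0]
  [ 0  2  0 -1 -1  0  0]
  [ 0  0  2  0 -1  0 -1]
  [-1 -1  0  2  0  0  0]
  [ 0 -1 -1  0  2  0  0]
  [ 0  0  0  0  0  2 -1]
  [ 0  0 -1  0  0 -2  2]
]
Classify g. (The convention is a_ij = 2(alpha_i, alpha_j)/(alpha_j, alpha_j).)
B_7 (so(15))

The matrix has rank 7 with 2's on the diagonal. Reading the off-diagonal entries as Dynkin edges (a single edge where a_ij = a_ji = -1; a double or triple edge where a_ij * a_ji = 2 or 3), the diagram is a chain of 7 nodes with a double edge at one end; the terminal node there is the unique short simple root (B_7). One simple-root ordering that puts it in standard form is (alpha_1, alpha_4, alpha_2, alpha_5, alpha_3, alpha_7, alpha_6). So the algebra is type B_7, i.e. so(15).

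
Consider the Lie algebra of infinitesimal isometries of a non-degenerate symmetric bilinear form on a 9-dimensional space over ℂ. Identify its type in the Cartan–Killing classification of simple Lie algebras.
This is so(9) with 9 odd, which has dimension 9(9-1)/2 = 36 and rank (9-1)/2 = 4. In the classification of classical Lie algebras, the orthogonal algebra so(2n+1) in an odd number of variables has type B_n; here n = 4, so the Dynkin diagram is a chain of 4 nodes with a double edge at one end; the terminal node there is the unique short simple root (B_4). Hence the type is B_4.

B_4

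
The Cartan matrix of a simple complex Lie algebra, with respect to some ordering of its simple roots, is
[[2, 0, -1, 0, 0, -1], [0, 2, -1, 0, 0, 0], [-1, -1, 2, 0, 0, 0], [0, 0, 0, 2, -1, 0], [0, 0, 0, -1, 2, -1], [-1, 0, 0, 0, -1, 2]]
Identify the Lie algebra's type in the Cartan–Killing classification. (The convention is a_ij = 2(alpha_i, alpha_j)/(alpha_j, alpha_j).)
A_6 (sl(7))

The matrix has rank 6 with 2's on the diagonal. Reading the off-diagonal entries as Dynkin edges (a single edge where a_ij = a_ji = -1; a double or triple edge where a_ij * a_ji = 2 or 3), the diagram is a chain of 6 nodes with single edges (A_6). One simple-root ordering that puts it in standard form is (alpha_2, alpha_3, alpha_1, alpha_6, alpha_5, alpha_4). So the algebra is type A_6, i.e. sl(7).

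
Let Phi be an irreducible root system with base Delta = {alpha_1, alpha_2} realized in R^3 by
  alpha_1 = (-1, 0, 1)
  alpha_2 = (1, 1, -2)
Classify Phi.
Compute the Cartan integers a_ij = 2(alpha_i, alpha_j)/(alpha_j, alpha_j); the resulting 2x2 Cartan matrix is
[[2, -1], [-3, 2]].
The roots have two lengths (squared-length ratio 3:1); the short ones are alpha_{1}. The associated Dynkin diagram is two nodes joined by a triple edge (G_2), so the type is G_2.

G_2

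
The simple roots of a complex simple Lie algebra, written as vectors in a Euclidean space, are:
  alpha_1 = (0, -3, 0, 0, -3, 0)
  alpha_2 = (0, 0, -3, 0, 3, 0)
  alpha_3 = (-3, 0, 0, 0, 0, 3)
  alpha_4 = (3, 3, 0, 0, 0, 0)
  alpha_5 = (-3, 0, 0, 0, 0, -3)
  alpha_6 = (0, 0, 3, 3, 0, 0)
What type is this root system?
D6

Compute the Cartan integers a_ij = 2(alpha_i, alpha_j)/(alpha_j, alpha_j); the resulting 6x6 Cartan matrix is
[[2, -1, 0, -1, 0, 0], [-1, 2, 0, 0, 0, -1], [0, 0, 2, -1, 0, 0], [-1, 0, -1, 2, -1, 0], [0, 0, 0, -1, 2, 0], [0, -1, 0, 0, 0, 2]].
All simple roots have the same length, so the diagram is simply laced. The associated Dynkin diagram is a chain of 4 nodes with a fork of two nodes at one end (D_6), so the type is D_6 (the algebra so(12)).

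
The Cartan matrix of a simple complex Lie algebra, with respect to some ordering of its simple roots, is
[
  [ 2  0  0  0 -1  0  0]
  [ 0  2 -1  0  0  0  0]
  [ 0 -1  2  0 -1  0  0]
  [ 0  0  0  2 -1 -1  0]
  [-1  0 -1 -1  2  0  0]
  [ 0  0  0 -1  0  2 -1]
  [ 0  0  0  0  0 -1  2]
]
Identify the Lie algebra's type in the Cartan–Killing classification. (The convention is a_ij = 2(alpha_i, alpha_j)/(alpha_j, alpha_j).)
E7

The matrix has rank 7 with 2's on the diagonal. Reading the off-diagonal entries as Dynkin edges (a single edge where a_ij = a_ji = -1; a double or triple edge where a_ij * a_ji = 2 or 3), the diagram is a chain of 6 nodes with one extra node attached to the third node from one end (E_7). One simple-root ordering that puts it in standard form is (alpha_2, alpha_1, alpha_3, alpha_5, alpha_4, alpha_6, alpha_7). So the algebra is type E_7.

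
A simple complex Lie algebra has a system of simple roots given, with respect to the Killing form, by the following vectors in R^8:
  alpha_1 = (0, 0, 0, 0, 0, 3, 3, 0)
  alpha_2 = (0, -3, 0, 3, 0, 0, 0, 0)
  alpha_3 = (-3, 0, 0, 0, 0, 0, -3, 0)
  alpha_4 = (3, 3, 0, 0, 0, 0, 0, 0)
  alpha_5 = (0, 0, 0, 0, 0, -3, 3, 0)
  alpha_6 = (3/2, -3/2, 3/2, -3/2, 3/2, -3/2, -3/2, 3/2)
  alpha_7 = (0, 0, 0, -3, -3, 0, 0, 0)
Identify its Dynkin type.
Compute the Cartan integers a_ij = 2(alpha_i, alpha_j)/(alpha_j, alpha_j); the resulting 7x7 Cartan matrix is
[[2, 0, -1, 0, 0, -1, 0], [0, 2, 0, -1, 0, 0, -1], [-1, 0, 2, -1, -1, 0, 0], [0, -1, -1, 2, 0, 0, 0], [0, 0, -1, 0, 2, 0, 0], [-1, 0, 0, 0, 0, 2, 0], [0, -1, 0, 0, 0, 0, 2]].
All simple roots have the same length, so the diagram is simply laced. The associated Dynkin diagram is a chain of 6 nodes with one extra node attached to the third node from one end (E_7), so the type is E_7.

type E_7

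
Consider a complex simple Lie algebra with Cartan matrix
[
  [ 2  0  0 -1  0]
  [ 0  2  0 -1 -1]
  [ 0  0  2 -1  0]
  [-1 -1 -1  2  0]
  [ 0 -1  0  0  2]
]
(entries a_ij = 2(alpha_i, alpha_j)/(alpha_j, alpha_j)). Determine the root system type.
D5

The matrix has rank 5 with 2's on the diagonal. Reading the off-diagonal entries as Dynkin edges (a single edge where a_ij = a_ji = -1; a double or triple edge where a_ij * a_ji = 2 or 3), the diagram is a chain of 3 nodes with a fork of two nodes at one end (D_5). One simple-root ordering that puts it in standard form is (alpha_5, alpha_2, alpha_4, alpha_3, alpha_1). So the algebra is type D_5, i.e. so(10).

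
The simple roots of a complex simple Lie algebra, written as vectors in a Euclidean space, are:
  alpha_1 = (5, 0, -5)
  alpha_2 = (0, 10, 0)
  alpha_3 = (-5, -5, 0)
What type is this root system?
type C_3

Compute the Cartan integers a_ij = 2(alpha_i, alpha_j)/(alpha_j, alpha_j); the resulting 3x3 Cartan matrix is
[[2, 0, -1], [0, 2, -2], [-1, -1, 2]].
The roots have two lengths (squared-length ratio 2:1); the short ones are alpha_{1,3}. The associated Dynkin diagram is a chain of 3 nodes with a double edge at one end; the terminal node there is the unique long simple root (C_3), so the type is C_3 (the algebra sp(6)).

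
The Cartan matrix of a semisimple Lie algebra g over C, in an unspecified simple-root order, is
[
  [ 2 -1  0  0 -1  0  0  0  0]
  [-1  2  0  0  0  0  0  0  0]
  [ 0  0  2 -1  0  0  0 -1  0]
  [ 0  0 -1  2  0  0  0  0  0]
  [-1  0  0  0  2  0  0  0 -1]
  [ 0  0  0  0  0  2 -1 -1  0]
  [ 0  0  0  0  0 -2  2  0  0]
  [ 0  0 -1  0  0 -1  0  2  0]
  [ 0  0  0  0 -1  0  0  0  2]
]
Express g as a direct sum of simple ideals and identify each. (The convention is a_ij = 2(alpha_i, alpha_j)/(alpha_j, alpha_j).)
type A_4 ⊕ type C_5

The diagram associated to this matrix has two connected components: the simple roots {alpha_1, alpha_2, alpha_5, alpha_9} form a chain of 4 nodes with single edges (A_4), and {alpha_3, alpha_4, alpha_6, alpha_7, alpha_8} form a chain of 5 nodes with a double edge at one end; the terminal node there is the unique long simple root (C_5). A semisimple Lie algebra decomposes uniquely as the direct sum of simple ideals, one per connected component of its Dynkin diagram, so g ≅ A_4 ⊕ C_5 (dimension 24 + 55 = 79).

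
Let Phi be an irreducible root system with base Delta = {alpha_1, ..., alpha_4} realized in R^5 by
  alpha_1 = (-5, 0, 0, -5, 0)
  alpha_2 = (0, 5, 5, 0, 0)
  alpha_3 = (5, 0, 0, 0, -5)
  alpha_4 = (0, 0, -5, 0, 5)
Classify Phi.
A_4

Compute the Cartan integers a_ij = 2(alpha_i, alpha_j)/(alpha_j, alpha_j); the resulting 4x4 Cartan matrix is
[[2, 0, -1, 0], [0, 2, 0, -1], [-1, 0, 2, -1], [0, -1, -1, 2]].
All simple roots have the same length, so the diagram is simply laced. The associated Dynkin diagram is a chain of 4 nodes with single edges (A_4), so the type is A_4 (the algebra sl(5)).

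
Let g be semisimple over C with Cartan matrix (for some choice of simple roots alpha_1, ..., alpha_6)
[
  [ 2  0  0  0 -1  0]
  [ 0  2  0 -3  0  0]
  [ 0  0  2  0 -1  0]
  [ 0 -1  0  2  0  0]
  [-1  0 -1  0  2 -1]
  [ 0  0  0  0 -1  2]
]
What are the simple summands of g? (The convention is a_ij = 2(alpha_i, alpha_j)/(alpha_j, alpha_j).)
D_4 + G_2

The diagram associated to this matrix has two connected components: the simple roots {alpha_1, alpha_3, alpha_5, alpha_6} form a chain of 2 nodes with a fork of two nodes at one end (D_4), and {alpha_2, alpha_4} form two nodes joined by a triple edge (G_2). A semisimple Lie algebra decomposes uniquely as the direct sum of simple ideals, one per connected component of its Dynkin diagram, so g ≅ D_4 ⊕ G_2 (dimension 28 + 14 = 42).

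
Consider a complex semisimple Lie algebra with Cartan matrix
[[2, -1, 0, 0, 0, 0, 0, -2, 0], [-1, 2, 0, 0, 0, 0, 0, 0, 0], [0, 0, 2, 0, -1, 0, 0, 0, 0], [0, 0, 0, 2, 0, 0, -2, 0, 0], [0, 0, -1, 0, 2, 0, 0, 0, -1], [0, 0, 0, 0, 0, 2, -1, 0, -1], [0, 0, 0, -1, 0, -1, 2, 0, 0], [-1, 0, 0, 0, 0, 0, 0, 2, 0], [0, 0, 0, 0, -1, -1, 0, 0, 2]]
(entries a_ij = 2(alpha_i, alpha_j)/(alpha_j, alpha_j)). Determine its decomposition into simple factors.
The diagram associated to this matrix has two connected components: the simple roots {alpha_1, alpha_2, alpha_8} form a chain of 3 nodes with a double edge at one end; the terminal node there is the unique short simple root (B_3), and {alpha_3, alpha_4, alpha_5, alpha_6, alpha_7, alpha_9} form a chain of 6 nodes with a double edge at one end; the terminal node there is the unique long simple root (C_6). A semisimple Lie algebra decomposes uniquely as the direct sum of simple ideals, one per connected component of its Dynkin diagram, so g ≅ B_3 ⊕ C_6 (dimension 21 + 78 = 99).

B3 + C6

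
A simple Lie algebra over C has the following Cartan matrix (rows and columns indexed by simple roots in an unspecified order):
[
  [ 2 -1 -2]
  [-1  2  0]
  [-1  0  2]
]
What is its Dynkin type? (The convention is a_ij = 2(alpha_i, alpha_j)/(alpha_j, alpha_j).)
B_3 (so(7))

The matrix has rank 3 with 2's on the diagonal. Reading the off-diagonal entries as Dynkin edges (a single edge where a_ij = a_ji = -1; a double or triple edge where a_ij * a_ji = 2 or 3), the diagram is a chain of 3 nodes with a double edge at one end; the terminal node there is the unique short simple root (B_3). One simple-root ordering that puts it in standard form is (alpha_2, alpha_1, alpha_3). So the algebra is type B_3, i.e. so(7).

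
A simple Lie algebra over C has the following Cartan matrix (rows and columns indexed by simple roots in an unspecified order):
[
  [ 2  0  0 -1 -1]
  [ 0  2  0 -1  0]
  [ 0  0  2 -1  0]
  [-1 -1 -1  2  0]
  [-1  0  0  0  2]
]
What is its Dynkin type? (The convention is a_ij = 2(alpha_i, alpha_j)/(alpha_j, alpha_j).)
D5

The matrix has rank 5 with 2's on the diagonal. Reading the off-diagonal entries as Dynkin edges (a single edge where a_ij = a_ji = -1; a double or triple edge where a_ij * a_ji = 2 or 3), the diagram is a chain of 3 nodes with a fork of two nodes at one end (D_5). One simple-root ordering that puts it in standard form is (alpha_5, alpha_1, alpha_4, alpha_2, alpha_3). So the algebra is type D_5, i.e. so(10).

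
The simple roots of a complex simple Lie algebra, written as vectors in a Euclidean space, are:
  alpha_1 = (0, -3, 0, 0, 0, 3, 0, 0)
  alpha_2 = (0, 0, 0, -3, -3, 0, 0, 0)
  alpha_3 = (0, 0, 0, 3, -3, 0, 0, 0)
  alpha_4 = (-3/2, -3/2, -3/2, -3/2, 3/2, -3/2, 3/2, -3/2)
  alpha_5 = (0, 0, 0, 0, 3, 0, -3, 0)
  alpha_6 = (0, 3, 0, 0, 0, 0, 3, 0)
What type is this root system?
Compute the Cartan integers a_ij = 2(alpha_i, alpha_j)/(alpha_j, alpha_j); the resulting 6x6 Cartan matrix is
[[2, 0, 0, 0, 0, -1], [0, 2, 0, 0, -1, 0], [0, 0, 2, -1, -1, 0], [0, 0, -1, 2, 0, 0], [0, -1, -1, 0, 2, -1], [-1, 0, 0, 0, -1, 2]].
All simple roots have the same length, so the diagram is simply laced. The associated Dynkin diagram is a chain of 5 nodes with one extra node attached to the third node from one end (E_6), so the type is E_6.

E_6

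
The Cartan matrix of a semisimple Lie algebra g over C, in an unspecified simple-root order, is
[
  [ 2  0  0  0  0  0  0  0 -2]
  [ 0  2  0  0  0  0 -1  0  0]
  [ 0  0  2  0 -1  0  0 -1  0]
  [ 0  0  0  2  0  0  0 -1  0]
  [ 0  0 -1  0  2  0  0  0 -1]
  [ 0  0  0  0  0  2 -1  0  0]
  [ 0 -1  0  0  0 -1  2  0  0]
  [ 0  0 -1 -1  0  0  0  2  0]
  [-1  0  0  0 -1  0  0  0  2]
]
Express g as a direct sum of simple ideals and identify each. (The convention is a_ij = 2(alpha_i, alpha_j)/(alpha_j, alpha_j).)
type A_3 + type C_6

The diagram associated to this matrix has two connected components: the simple roots {alpha_2, alpha_6, alpha_7} form a chain of 3 nodes with single edges (A_3), and {alpha_1, alpha_3, alpha_4, alpha_5, alpha_8, alpha_9} form a chain of 6 nodes with a double edge at one end; the terminal node there is the unique long simple root (C_6). A semisimple Lie algebra decomposes uniquely as the direct sum of simple ideals, one per connected component of its Dynkin diagram, so g ≅ A_3 ⊕ C_6 (dimension 15 + 78 = 93).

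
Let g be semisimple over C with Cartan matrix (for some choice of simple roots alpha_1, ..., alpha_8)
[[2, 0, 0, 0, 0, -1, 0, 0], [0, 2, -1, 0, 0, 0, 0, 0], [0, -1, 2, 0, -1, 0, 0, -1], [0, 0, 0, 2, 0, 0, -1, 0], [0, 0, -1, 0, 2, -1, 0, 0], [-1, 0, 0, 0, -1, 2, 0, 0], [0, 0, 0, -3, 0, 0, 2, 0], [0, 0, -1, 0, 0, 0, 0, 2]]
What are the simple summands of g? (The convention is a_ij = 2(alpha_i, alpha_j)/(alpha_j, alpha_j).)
D6 + G2

The diagram associated to this matrix has two connected components: the simple roots {alpha_1, alpha_2, alpha_3, alpha_5, alpha_6, alpha_8} form a chain of 4 nodes with a fork of two nodes at one end (D_6), and {alpha_4, alpha_7} form two nodes joined by a triple edge (G_2). A semisimple Lie algebra decomposes uniquely as the direct sum of simple ideals, one per connected component of its Dynkin diagram, so g ≅ D_6 ⊕ G_2 (dimension 66 + 14 = 80).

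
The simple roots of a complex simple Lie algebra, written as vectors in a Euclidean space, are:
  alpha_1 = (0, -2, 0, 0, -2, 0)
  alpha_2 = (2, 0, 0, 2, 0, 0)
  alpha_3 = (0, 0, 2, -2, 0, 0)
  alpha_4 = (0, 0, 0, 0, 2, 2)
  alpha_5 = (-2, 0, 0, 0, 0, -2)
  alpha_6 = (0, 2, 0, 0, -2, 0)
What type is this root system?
type D_6

Compute the Cartan integers a_ij = 2(alpha_i, alpha_j)/(alpha_j, alpha_j); the resulting 6x6 Cartan matrix is
[[2, 0, 0, -1, 0, 0], [0, 2, -1, 0, -1, 0], [0, -1, 2, 0, 0, 0], [-1, 0, 0, 2, -1, -1], [0, -1, 0, -1, 2, 0], [0, 0, 0, -1, 0, 2]].
All simple roots have the same length, so the diagram is simply laced. The associated Dynkin diagram is a chain of 4 nodes with a fork of two nodes at one end (D_6), so the type is D_6 (the algebra so(12)).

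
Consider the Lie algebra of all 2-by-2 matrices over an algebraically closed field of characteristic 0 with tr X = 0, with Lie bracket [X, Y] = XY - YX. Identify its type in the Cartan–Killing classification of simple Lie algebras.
A_1 (sl(2))

This is sl(2), which has dimension 2^2 - 1 = 3 and rank 2 - 1 = 1 (a Cartan subalgebra is the diagonal traceless matrices). In the classification of classical Lie algebras, the special linear algebra sl(n+1) has type A_n; here n = 1, so the Dynkin diagram is a chain of 1 nodes with single edges (A_1). Hence the type is A_1.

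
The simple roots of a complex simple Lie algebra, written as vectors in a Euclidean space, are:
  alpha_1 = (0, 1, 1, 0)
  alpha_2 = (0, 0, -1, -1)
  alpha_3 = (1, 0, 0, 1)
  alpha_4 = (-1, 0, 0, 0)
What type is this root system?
B_4

Compute the Cartan integers a_ij = 2(alpha_i, alpha_j)/(alpha_j, alpha_j); the resulting 4x4 Cartan matrix is
[[2, -1, 0, 0], [-1, 2, -1, 0], [0, -1, 2, -2], [0, 0, -1, 2]].
The roots have two lengths (squared-length ratio 2:1); the short ones are alpha_{4}. The associated Dynkin diagram is a chain of 4 nodes with a double edge at one end; the terminal node there is the unique short simple root (B_4), so the type is B_4 (the algebra so(9)).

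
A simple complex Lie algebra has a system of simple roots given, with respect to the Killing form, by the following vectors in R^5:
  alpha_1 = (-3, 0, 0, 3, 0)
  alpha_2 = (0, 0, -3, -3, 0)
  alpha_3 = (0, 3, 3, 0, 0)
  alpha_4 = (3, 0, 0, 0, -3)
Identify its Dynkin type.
Compute the Cartan integers a_ij = 2(alpha_i, alpha_j)/(alpha_j, alpha_j); the resulting 4x4 Cartan matrix is
[[2, -1, 0, -1], [-1, 2, -1, 0], [0, -1, 2, 0], [-1, 0, 0, 2]].
All simple roots have the same length, so the diagram is simply laced. The associated Dynkin diagram is a chain of 4 nodes with single edges (A_4), so the type is A_4 (the algebra sl(5)).

A_4 (sl(5))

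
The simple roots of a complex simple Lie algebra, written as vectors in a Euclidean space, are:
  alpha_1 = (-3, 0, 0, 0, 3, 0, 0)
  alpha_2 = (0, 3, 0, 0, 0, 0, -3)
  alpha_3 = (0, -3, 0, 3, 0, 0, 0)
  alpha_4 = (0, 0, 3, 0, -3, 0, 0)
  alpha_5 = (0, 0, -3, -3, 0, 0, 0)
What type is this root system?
Compute the Cartan integers a_ij = 2(alpha_i, alpha_j)/(alpha_j, alpha_j); the resulting 5x5 Cartan matrix is
[[2, 0, 0, -1, 0], [0, 2, -1, 0, 0], [0, -1, 2, 0, -1], [-1, 0, 0, 2, -1], [0, 0, -1, -1, 2]].
All simple roots have the same length, so the diagram is simply laced. The associated Dynkin diagram is a chain of 5 nodes with single edges (A_5), so the type is A_5 (the algebra sl(6)).

A_5 (sl(6))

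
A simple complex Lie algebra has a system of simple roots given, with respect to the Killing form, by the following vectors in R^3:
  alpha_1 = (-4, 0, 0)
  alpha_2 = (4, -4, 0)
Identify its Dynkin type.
Compute the Cartan integers a_ij = 2(alpha_i, alpha_j)/(alpha_j, alpha_j); the resulting 2x2 Cartan matrix is
[[2, -1], [-2, 2]].
The roots have two lengths (squared-length ratio 2:1); the short ones are alpha_{1}. The associated Dynkin diagram is a chain of 2 nodes with a double edge at one end; the terminal node there is the unique short simple root (B_2), so the type is B_2 (the algebra so(5)).

B2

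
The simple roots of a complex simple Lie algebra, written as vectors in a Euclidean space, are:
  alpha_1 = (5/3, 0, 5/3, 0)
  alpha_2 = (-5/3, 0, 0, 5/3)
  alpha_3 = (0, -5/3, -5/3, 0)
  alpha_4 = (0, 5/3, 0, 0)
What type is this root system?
Compute the Cartan integers a_ij = 2(alpha_i, alpha_j)/(alpha_j, alpha_j); the resulting 4x4 Cartan matrix is
[[2, -1, -1, 0], [-1, 2, 0, 0], [-1, 0, 2, -2], [0, 0, -1, 2]].
The roots have two lengths (squared-length ratio 2:1); the short ones are alpha_{4}. The associated Dynkin diagram is a chain of 4 nodes with a double edge at one end; the terminal node there is the unique short simple root (B_4), so the type is B_4 (the algebra so(9)).

B_4 (so(9))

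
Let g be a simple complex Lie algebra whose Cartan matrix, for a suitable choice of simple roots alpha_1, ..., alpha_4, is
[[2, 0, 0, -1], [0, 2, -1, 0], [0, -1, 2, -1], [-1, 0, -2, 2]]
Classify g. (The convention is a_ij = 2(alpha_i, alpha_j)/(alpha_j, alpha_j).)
type F_4

The matrix has rank 4 with 2's on the diagonal. Reading the off-diagonal entries as Dynkin edges (a single edge where a_ij = a_ji = -1; a double or triple edge where a_ij * a_ji = 2 or 3), the diagram is a chain of 4 nodes with a double edge between the middle two (F_4). One simple-root ordering that puts it in standard form is (alpha_1, alpha_4, alpha_3, alpha_2). So the algebra is type F_4.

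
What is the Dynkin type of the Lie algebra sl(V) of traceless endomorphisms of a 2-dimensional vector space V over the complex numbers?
type A_1

This is sl(2), which has dimension 2^2 - 1 = 3 and rank 2 - 1 = 1 (a Cartan subalgebra is the diagonal traceless matrices). In the classification of classical Lie algebras, the special linear algebra sl(n+1) has type A_n; here n = 1, so the Dynkin diagram is a chain of 1 nodes with single edges (A_1). Hence the type is A_1.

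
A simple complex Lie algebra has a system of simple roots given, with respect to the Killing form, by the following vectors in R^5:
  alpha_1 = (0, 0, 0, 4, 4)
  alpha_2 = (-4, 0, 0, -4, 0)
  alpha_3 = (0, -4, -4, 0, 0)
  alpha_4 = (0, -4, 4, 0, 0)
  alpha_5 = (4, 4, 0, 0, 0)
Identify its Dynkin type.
Compute the Cartan integers a_ij = 2(alpha_i, alpha_j)/(alpha_j, alpha_j); the resulting 5x5 Cartan matrix is
[[2, -1, 0, 0, 0], [-1, 2, 0, 0, -1], [0, 0, 2, 0, -1], [0, 0, 0, 2, -1], [0, -1, -1, -1, 2]].
All simple roots have the same length, so the diagram is simply laced. The associated Dynkin diagram is a chain of 3 nodes with a fork of two nodes at one end (D_5), so the type is D_5 (the algebra so(10)).

D_5 (so(10))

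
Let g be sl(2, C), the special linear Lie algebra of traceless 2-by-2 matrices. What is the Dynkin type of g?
This is sl(2), which has dimension 2^2 - 1 = 3 and rank 2 - 1 = 1 (a Cartan subalgebra is the diagonal traceless matrices). In the classification of classical Lie algebras, the special linear algebra sl(n+1) has type A_n; here n = 1, so the Dynkin diagram is a chain of 1 nodes with single edges (A_1). Hence the type is A_1.

type A_1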